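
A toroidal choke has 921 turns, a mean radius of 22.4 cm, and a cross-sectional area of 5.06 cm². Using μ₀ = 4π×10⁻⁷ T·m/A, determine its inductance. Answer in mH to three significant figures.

L ≈ 0.383 mH

For a thin toroid, L = μ₀N²A/(2πR).
L = (4π×10⁻⁷)(921)²(5.060×10^-4) / (2π×0.224 m) = 3.832×10^-4 H.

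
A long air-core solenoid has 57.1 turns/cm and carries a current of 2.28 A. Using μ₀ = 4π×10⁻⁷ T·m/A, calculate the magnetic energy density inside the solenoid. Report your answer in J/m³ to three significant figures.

B = μ₀nI = (4π×10⁻⁷)(5.710×10^3)(2.28) = 1.636×10^-2 T.
u = B²/(2μ₀) = (1.636×10^-2)²/(2×4π×10⁻⁷) = 106.49 J/m³.

u ≈ 106 J/m³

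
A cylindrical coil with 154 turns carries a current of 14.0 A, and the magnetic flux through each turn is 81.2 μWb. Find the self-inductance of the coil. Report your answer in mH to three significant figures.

Self-inductance is defined by L = NΦ_B/I (flux linkage over current).
L = (154)(8.120×10^-5 Wb)/(14.0 A) = 8.932×10^-4 H.

L ≈ 0.893 mH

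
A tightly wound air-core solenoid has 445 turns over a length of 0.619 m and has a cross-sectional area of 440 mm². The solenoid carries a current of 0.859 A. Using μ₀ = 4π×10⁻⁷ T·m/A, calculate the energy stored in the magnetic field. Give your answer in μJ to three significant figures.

U ≈ 65.3 μJ

A = 440 mm² = 4.400×10^-4 m².
L = μ₀N²A/ℓ = (4π×10⁻⁷)(445)²(4.400×10^-4)/(0.619) = 1.769×10^-4 H.
U = ½LI² = ½(1.769×10^-4)(0.859)² = 6.526×10^-5 J.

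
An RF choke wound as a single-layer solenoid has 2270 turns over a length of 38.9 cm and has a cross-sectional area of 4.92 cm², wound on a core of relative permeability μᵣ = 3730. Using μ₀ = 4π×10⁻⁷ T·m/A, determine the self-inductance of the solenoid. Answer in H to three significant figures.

A = 4.92 cm² = 4.920×10^-4 m².
For a long solenoid, L = μ₀μᵣN²A/ℓ.
L = (4π×10⁻⁷)(3730)(2270)²(4.920×10^-4)/(0.389 m) = 30.548 H.

L ≈ 30.5 H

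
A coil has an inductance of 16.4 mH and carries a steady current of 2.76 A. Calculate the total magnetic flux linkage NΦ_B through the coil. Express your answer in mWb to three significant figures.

NΦ_B ≈ 45.3 mWb

From L = NΦ_B/I, the flux linkage is NΦ_B = LI.
NΦ_B = (1.640×10^-2 H)(2.76 A) = 4.526×10^-2 Wb.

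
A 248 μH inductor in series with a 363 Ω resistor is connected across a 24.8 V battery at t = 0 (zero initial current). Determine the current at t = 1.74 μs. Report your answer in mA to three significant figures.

I ≈ 63.0 mA

τ = L/R = 2.480×10^-4/363 = 6.832×10^-7 s; final current I_∞ = ε/R = 24.8/363 = 6.832×10^-2 A.
I(t) = I_∞(1 − e^(−t/τ)) with t/τ = 2.547.
I = (6.832×10^-2)(1 − e^(−2.547)) = 6.297×10^-2 A.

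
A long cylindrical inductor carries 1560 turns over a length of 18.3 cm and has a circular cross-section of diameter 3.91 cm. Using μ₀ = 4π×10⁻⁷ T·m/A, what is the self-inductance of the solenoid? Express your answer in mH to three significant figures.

A = π(d/2)² = π(1.955×10^-2 m)² = 1.201×10^-3 m².
For a long solenoid, L = μ₀N²A/ℓ.
L = (4π×10⁻⁷)(1560)²(1.201×10^-3)/(0.183 m) = 2.007×10^-2 H.

L ≈ 20.1 mH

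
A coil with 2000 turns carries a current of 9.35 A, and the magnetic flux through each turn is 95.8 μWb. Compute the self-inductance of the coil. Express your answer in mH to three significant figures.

L ≈ 20.5 mH

Self-inductance is defined by L = NΦ_B/I (flux linkage over current).
L = (2000)(9.580×10^-5 Wb)/(9.35 A) = 2.049×10^-2 H.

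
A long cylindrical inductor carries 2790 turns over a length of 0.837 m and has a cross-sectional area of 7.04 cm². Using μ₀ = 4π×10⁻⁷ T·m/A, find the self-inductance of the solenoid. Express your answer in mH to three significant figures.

L ≈ 8.23 mH

A = 7.04 cm² = 7.040×10^-4 m².
For a long solenoid, L = μ₀N²A/ℓ.
L = (4π×10⁻⁷)(2790)²(7.040×10^-4)/(0.837 m) = 8.227×10^-3 H.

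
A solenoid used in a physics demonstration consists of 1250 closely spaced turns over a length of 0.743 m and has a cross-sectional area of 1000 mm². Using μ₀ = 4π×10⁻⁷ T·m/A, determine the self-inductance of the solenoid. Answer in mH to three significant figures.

A = 1000 mm² = 1.000×10^-3 m².
For a long solenoid, L = μ₀N²A/ℓ.
L = (4π×10⁻⁷)(1250)²(1.000×10^-3)/(0.743 m) = 2.643×10^-3 H.

L ≈ 2.64 mH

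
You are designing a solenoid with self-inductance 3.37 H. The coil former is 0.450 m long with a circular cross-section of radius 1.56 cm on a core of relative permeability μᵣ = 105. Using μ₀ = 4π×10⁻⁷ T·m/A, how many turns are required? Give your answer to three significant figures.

A = πr² = π(1.560×10^-2 m)² = 7.645×10^-4 m².
From L = μ₀μᵣN²A/ℓ, N = √(Lℓ / (μ₀μᵣA)).
N = √[(3.37)(0.45) / ((4π×10⁻⁷)(105)×7.645×10^-4)] = √(1.503×10^7) ≈ 3877.2.

N ≈ 3880 turns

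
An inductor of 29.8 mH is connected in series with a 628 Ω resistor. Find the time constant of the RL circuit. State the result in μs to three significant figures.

τ ≈ 47.5 μs

τ = L/R = (2.980×10^-2 H)/(628 Ω) = 4.745×10^-5 s.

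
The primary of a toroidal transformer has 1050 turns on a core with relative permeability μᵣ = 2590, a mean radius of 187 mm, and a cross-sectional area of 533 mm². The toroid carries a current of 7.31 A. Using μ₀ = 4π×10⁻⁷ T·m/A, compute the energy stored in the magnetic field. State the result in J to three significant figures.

U ≈ 43.5 J

L = μ₀μᵣN²A/(2πR) = (4π×10⁻⁷)(2590)(1050)²(5.330×10^-4)/(2π×0.187) = 1.628 H.
U = ½LI² = ½(1.628)(7.31)² = 43.49 J.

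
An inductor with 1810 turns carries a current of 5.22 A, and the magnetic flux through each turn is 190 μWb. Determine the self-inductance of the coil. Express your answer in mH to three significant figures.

Self-inductance is defined by L = NΦ_B/I (flux linkage over current).
L = (1810)(1.900×10^-4 Wb)/(5.22 A) = 6.588×10^-2 H.

L ≈ 65.9 mH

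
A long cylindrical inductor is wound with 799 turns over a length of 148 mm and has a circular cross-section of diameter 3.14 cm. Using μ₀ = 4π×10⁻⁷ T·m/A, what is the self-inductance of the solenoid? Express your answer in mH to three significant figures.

A = π(d/2)² = π(1.570×10^-2 m)² = 7.744×10^-4 m².
For a long solenoid, L = μ₀N²A/ℓ.
L = (4π×10⁻⁷)(799)²(7.744×10^-4)/(0.148 m) = 4.198×10^-3 H.

L ≈ 4.20 mH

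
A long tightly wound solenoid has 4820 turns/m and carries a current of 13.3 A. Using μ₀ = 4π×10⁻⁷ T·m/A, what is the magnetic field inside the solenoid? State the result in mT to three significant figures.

Inside a long solenoid, B = μ₀nI.
B = (4π×10⁻⁷)(4.820×10^3 m⁻¹)(13.3 A) = 8.056×10^-2 T.

B ≈ 80.6 mT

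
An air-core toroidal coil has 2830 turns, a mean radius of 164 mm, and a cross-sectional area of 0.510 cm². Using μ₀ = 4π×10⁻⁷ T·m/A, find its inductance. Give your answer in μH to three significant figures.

L ≈ 498 μH

For a thin toroid, L = μ₀N²A/(2πR).
L = (4π×10⁻⁷)(2830)²(5.100×10^-5) / (2π×0.164 m) = 4.981×10^-4 H.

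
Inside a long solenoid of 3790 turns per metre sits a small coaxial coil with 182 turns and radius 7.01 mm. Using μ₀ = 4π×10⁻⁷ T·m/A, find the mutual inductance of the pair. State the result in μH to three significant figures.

M ≈ 134 μH

The outer solenoid produces a uniform field B₁ = μ₀n₁I₁ across the inner coil,
so the flux linkage is N₂Φ = N₂B₁A₂ = μ₀n₁N₂A₂·I₁, giving M = μ₀n₁N₂A₂.
A₂ = πr² = π(7.010×10^-3 m)² = 1.544×10^-4 m².
M = (4π×10⁻⁷)(3790)(182)(1.544×10^-4) = 1.338×10^-4 H.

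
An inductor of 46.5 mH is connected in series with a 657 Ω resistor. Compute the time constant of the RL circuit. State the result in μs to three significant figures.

τ ≈ 70.8 μs

τ = L/R = (4.650×10^-2 H)/(657 Ω) = 7.078×10^-5 s.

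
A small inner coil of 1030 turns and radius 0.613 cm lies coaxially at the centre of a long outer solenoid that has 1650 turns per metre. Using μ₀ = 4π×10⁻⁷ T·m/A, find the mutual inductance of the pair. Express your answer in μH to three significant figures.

M ≈ 252 μH

The outer solenoid produces a uniform field B₁ = μ₀n₁I₁ across the inner coil,
so the flux linkage is N₂Φ = N₂B₁A₂ = μ₀n₁N₂A₂·I₁, giving M = μ₀n₁N₂A₂.
A₂ = πr² = π(6.130×10^-3 m)² = 1.181×10^-4 m².
M = (4π×10⁻⁷)(1650)(1030)(1.181×10^-4) = 2.521×10^-4 H.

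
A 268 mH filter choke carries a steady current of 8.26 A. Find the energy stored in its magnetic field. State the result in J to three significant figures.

Stored magnetic energy: U = ½LI².
U = ½(0.268 H)(8.26 A)² = 9.142 J.

U ≈ 9.14 J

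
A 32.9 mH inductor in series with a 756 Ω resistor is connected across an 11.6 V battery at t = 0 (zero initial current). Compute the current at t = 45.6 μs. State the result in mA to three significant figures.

τ = L/R = 3.290×10^-2/756 = 4.352×10^-5 s; final current I_∞ = ε/R = 11.6/756 = 1.534×10^-2 A.
I(t) = I_∞(1 − e^(−t/τ)) with t/τ = 1.048.
I = (1.534×10^-2)(1 − e^(−1.048)) = 9.963×10^-3 A.

I ≈ 9.96 mA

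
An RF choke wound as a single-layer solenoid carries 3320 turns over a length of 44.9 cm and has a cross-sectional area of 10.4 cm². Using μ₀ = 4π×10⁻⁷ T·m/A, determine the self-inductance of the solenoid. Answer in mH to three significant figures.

A = 10.4 cm² = 1.040×10^-3 m².
For a long solenoid, L = μ₀N²A/ℓ.
L = (4π×10⁻⁷)(3320)²(1.040×10^-3)/(0.449 m) = 3.208×10^-2 H.

L ≈ 32.1 mH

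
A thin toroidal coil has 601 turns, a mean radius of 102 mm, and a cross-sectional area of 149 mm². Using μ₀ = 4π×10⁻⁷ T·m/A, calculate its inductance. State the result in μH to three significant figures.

L ≈ 106 μH

For a thin toroid, L = μ₀N²A/(2πR).
L = (4π×10⁻⁷)(601)²(1.490×10^-4) / (2π×0.102 m) = 1.055×10^-4 H.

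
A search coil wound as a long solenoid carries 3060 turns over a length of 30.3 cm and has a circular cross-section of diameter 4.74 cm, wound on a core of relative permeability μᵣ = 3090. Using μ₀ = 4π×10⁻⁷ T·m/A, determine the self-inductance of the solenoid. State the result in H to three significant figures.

L ≈ 212 H

A = π(d/2)² = π(2.370×10^-2 m)² = 1.7646×10^-3 m².
For a long solenoid, L = μ₀μᵣN²A/ℓ.
L = (4π×10⁻⁷)(3090)(3060)²(1.7646×10^-3)/(0.303 m) = 211.7 H.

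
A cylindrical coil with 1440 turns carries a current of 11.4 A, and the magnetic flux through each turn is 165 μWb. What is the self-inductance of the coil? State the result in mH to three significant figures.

Self-inductance is defined by L = NΦ_B/I (flux linkage over current).
L = (1440)(1.650×10^-4 Wb)/(11.4 A) = 2.084×10^-2 H.

L ≈ 20.8 mH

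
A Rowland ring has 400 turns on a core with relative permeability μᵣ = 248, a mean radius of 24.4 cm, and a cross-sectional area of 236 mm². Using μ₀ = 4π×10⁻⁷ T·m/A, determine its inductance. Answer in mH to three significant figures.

For a thin toroid, L = μ₀μᵣN²A/(2πR).
L = (4π×10⁻⁷)(248)(400)²(2.360×10^-4) / (2π×0.244 m) = 7.676×10^-3 H.

L ≈ 7.68 mH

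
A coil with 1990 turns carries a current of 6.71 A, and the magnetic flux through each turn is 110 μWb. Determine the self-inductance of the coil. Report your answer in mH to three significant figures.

Self-inductance is defined by L = NΦ_B/I (flux linkage over current).
L = (1990)(1.100×10^-4 Wb)/(6.71 A) = 3.262×10^-2 H.

L ≈ 32.6 mH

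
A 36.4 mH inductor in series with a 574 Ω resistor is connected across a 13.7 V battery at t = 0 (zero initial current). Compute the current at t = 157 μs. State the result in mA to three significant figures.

τ = L/R = 3.640×10^-2/574 = 6.341×10^-5 s; final current I_∞ = ε/R = 13.7/574 = 2.387×10^-2 A.
I(t) = I_∞(1 − e^(−t/τ)) with t/τ = 2.476.
I = (2.387×10^-2)(1 − e^(−2.476)) = 2.186×10^-2 A.

I ≈ 21.9 mA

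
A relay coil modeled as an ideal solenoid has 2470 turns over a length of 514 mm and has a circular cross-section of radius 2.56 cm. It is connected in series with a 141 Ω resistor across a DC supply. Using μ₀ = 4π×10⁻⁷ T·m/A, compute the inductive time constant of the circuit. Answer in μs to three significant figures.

A = πr² = π(2.560×10^-2 m)² = 2.059×10^-3 m².
L = μ₀N²A/ℓ = (4π×10⁻⁷)(2470)²(2.059×10^-3)/(0.514) = 3.071×10^-2 H.
τ = L/R = (3.071×10^-2)/(141) = 2.178×10^-4 s.

τ ≈ 218 μs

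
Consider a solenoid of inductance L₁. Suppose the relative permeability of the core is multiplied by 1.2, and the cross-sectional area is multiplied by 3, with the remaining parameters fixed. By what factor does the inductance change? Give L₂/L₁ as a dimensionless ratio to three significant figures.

L₂/L₁ = 3.60

For a solenoid, L ∝ μᵣN²A/ℓ.
L₂/L₁ = (1.2) × (3) = 3.60.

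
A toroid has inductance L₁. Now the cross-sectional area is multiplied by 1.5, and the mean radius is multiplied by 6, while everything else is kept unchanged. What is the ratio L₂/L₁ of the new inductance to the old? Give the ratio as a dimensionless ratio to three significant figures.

L₂/L₁ = 0.250

For a toroid, L ∝ μᵣN²A/R.
L₂/L₁ = (1.5) × (6)^-1 = 0.250.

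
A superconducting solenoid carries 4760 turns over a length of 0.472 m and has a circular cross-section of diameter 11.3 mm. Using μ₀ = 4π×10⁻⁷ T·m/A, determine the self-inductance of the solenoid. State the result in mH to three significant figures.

L ≈ 6.05 mH

A = π(d/2)² = π(5.650×10^-3 m)² = 1.003×10^-4 m².
For a long solenoid, L = μ₀N²A/ℓ.
L = (4π×10⁻⁷)(4760)²(1.003×10^-4)/(0.472 m) = 6.050×10^-3 H.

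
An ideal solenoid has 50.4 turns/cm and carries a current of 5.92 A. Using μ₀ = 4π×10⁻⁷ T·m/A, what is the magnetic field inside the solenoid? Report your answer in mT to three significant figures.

B ≈ 37.5 mT

Inside a long solenoid, B = μ₀nI.
B = (4π×10⁻⁷)(5.040×10^3 m⁻¹)(5.92 A) = 3.749×10^-2 T.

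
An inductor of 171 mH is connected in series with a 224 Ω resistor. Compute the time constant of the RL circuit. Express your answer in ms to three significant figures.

τ ≈ 0.763 ms

τ = L/R = (0.171 H)/(224 Ω) = 7.634×10^-4 s.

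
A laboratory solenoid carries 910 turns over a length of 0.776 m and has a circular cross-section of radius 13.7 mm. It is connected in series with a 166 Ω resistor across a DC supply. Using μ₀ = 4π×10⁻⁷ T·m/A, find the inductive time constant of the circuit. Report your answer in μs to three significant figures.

A = πr² = π(1.370×10^-2 m)² = 5.896×10^-4 m².
L = μ₀N²A/ℓ = (4π×10⁻⁷)(910)²(5.896×10^-4)/(0.776) = 7.907×10^-4 H.
τ = L/R = (7.907×10^-4)/(166) = 4.763×10^-6 s.

τ ≈ 4.76 μs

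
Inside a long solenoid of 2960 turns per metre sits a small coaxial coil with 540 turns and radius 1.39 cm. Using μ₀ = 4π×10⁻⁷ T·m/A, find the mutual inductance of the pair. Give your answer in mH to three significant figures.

M ≈ 1.22 mH

The outer solenoid produces a uniform field B₁ = μ₀n₁I₁ across the inner coil,
so the flux linkage is N₂Φ = N₂B₁A₂ = μ₀n₁N₂A₂·I₁, giving M = μ₀n₁N₂A₂.
A₂ = πr² = π(1.390×10^-2 m)² = 6.070×10^-4 m².
M = (4π×10⁻⁷)(2960)(540)(6.070×10^-4) = 1.219×10^-3 H.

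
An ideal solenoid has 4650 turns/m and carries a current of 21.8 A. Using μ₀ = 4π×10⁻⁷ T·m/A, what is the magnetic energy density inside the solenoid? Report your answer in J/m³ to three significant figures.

B = μ₀nI = (4π×10⁻⁷)(4.650×10^3)(21.8) = 0.1274 T.
u = B²/(2μ₀) = (0.1274)²/(2×4π×10⁻⁷) = 6.457×10^3 J/m³.

u ≈ 6460 J/m³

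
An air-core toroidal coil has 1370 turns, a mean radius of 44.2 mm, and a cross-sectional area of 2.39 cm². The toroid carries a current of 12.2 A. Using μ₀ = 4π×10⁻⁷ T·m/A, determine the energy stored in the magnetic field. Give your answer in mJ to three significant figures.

L = μ₀N²A/(2πR) = (4π×10⁻⁷)(1370)²(2.390×10^-4)/(2π×4.420×10^-2) = 2.030×10^-3 H.
U = ½LI² = ½(2.030×10^-3)(12.2)² = 0.1511 J.

U ≈ 151 mJ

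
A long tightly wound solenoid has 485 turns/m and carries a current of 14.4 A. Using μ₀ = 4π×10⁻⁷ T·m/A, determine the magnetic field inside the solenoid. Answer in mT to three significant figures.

B ≈ 8.78 mT

Inside a long solenoid, B = μ₀nI.
B = (4π×10⁻⁷)(485 m⁻¹)(14.4 A) = 8.776×10^-3 T.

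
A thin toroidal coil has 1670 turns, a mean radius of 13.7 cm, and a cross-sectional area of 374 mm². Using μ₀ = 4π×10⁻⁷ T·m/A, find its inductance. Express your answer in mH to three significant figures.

L ≈ 1.52 mH

For a thin toroid, L = μ₀N²A/(2πR).
L = (4π×10⁻⁷)(1670)²(3.740×10^-4) / (2π×0.137 m) = 1.523×10^-3 H.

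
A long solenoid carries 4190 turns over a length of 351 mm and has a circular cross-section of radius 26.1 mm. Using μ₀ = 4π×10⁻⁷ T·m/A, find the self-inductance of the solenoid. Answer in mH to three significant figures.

L ≈ 135 mH

A = πr² = π(2.610×10^-2 m)² = 2.140×10^-3 m².
For a long solenoid, L = μ₀N²A/ℓ.
L = (4π×10⁻⁷)(4190)²(2.140×10^-3)/(0.351 m) = 0.1345 H.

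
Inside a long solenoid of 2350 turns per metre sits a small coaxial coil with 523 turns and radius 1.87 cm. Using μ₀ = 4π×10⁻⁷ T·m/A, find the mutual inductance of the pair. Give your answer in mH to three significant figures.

M ≈ 1.70 mH

The outer solenoid produces a uniform field B₁ = μ₀n₁I₁ across the inner coil,
so the flux linkage is N₂Φ = N₂B₁A₂ = μ₀n₁N₂A₂·I₁, giving M = μ₀n₁N₂A₂.
A₂ = πr² = π(1.870×10^-2 m)² = 1.099×10^-3 m².
M = (4π×10⁻⁷)(2350)(523)(1.099×10^-3) = 1.697×10^-3 H.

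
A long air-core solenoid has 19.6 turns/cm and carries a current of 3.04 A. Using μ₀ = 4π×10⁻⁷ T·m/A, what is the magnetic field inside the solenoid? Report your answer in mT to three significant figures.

B ≈ 7.49 mT

Inside a long solenoid, B = μ₀nI.
B = (4π×10⁻⁷)(1.960×10^3 m⁻¹)(3.04 A) = 7.488×10^-3 T.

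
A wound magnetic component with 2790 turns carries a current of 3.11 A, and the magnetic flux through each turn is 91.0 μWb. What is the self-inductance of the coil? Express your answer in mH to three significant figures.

Self-inductance is defined by L = NΦ_B/I (flux linkage over current).
L = (2790)(9.100×10^-5 Wb)/(3.11 A) = 8.164×10^-2 H.

L ≈ 81.6 mH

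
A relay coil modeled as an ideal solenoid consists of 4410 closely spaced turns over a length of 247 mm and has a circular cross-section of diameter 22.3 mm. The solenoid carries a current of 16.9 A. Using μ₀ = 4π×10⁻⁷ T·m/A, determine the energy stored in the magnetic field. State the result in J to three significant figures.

U ≈ 5.52 J

A = π(d/2)² = π(1.115×10^-2 m)² = 3.906×10^-4 m².
L = μ₀N²A/ℓ = (4π×10⁻⁷)(4410)²(3.906×10^-4)/(0.247) = 3.864×10^-2 H.
U = ½LI² = ½(3.864×10^-2)(16.9)² = 5.519 J.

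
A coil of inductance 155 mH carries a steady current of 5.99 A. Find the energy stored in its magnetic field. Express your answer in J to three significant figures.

U ≈ 2.78 J

Stored magnetic energy: U = ½LI².
U = ½(0.155 H)(5.99 A)² = 2.781 J.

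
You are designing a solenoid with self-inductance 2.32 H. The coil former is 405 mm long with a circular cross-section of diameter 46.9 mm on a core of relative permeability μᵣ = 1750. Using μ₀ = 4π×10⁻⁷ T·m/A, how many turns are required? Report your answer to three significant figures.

A = π(d/2)² = π(2.345×10^-2 m)² = 1.728×10^-3 m².
From L = μ₀μᵣN²A/ℓ, N = √(Lℓ / (μ₀μᵣA)).
N = √[(2.32)(0.405) / ((4π×10⁻⁷)(1750)×1.728×10^-3)] = √(2.473×10^5) ≈ 497.3.

N ≈ 497 turns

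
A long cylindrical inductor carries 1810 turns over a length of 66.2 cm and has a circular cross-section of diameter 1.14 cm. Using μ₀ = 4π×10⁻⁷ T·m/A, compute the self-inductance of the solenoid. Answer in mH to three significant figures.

L ≈ 0.635 mH

A = π(d/2)² = π(5.700×10^-3 m)² = 1.021×10^-4 m².
For a long solenoid, L = μ₀N²A/ℓ.
L = (4π×10⁻⁷)(1810)²(1.021×10^-4)/(0.662 m) = 6.348×10^-4 H.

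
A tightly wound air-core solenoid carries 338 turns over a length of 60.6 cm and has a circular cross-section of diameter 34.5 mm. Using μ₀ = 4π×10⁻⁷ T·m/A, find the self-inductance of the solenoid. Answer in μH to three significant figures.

A = π(d/2)² = π(1.725×10^-2 m)² = 9.348×10^-4 m².
For a long solenoid, L = μ₀N²A/ℓ.
L = (4π×10⁻⁷)(338)²(9.348×10^-4)/(0.606 m) = 2.2146×10^-4 H.

L ≈ 221 μH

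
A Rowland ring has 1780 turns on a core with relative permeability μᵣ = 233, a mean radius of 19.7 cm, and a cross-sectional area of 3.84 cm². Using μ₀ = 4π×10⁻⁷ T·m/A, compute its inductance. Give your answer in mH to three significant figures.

For a thin toroid, L = μ₀μᵣN²A/(2πR).
L = (4π×10⁻⁷)(233)(1780)²(3.840×10^-4) / (2π×0.197 m) = 0.2878 H.

L ≈ 288 mH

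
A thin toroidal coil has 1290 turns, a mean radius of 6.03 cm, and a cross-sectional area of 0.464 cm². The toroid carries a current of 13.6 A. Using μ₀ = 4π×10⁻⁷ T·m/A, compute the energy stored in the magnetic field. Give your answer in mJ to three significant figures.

L = μ₀N²A/(2πR) = (4π×10⁻⁷)(1290)²(4.640×10^-5)/(2π×6.030×10^-2) = 2.561×10^-4 H.
U = ½LI² = ½(2.561×10^-4)(13.6)² = 2.368×10^-2 J.

U ≈ 23.7 mJ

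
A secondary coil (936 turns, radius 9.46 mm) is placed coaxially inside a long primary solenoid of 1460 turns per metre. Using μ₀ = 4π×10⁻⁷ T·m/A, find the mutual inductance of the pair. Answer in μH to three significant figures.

M ≈ 483 μH

The outer solenoid produces a uniform field B₁ = μ₀n₁I₁ across the inner coil,
so the flux linkage is N₂Φ = N₂B₁A₂ = μ₀n₁N₂A₂·I₁, giving M = μ₀n₁N₂A₂.
A₂ = πr² = π(9.460×10^-3 m)² = 2.811×10^-4 m².
M = (4π×10⁻⁷)(1460)(936)(2.811×10^-4) = 4.828×10^-4 H.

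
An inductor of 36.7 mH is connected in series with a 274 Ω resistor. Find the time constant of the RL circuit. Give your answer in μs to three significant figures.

τ = L/R = (3.670×10^-2 H)/(274 Ω) = 1.339×10^-4 s.

τ ≈ 134 μs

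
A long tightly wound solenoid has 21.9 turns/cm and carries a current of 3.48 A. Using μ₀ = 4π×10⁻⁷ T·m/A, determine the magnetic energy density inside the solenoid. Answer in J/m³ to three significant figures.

B = μ₀nI = (4π×10⁻⁷)(2.190×10^3)(3.48) = 9.577×10^-3 T.
u = B²/(2μ₀) = (9.577×10^-3)²/(2×4π×10⁻⁷) = 36.49 J/m³.

u ≈ 36.5 J/m³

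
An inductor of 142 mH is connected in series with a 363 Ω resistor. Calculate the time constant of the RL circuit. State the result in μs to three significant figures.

τ ≈ 391 μs

τ = L/R = (0.142 H)/(363 Ω) = 3.912×10^-4 s.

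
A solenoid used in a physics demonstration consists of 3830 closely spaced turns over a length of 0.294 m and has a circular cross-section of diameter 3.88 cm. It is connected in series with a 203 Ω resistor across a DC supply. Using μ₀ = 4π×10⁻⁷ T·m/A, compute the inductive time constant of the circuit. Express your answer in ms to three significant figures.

A = π(d/2)² = π(1.940×10^-2 m)² = 1.182×10^-3 m².
L = μ₀N²A/ℓ = (4π×10⁻⁷)(3830)²(1.182×10^-3)/(0.294) = 7.413×10^-2 H.
τ = L/R = (7.413×10^-2)/(203) = 3.652×10^-4 s.

τ ≈ 0.365 ms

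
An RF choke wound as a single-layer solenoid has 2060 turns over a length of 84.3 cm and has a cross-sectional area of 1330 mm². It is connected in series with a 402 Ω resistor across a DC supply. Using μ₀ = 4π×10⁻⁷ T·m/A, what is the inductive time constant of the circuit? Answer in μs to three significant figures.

τ ≈ 20.9 μs

A = 1330 mm² = 1.330×10^-3 m².
L = μ₀N²A/ℓ = (4π×10⁻⁷)(2060)²(1.330×10^-3)/(0.843) = 8.413×10^-3 H.
τ = L/R = (8.413×10^-3)/(402) = 2.093×10^-5 s.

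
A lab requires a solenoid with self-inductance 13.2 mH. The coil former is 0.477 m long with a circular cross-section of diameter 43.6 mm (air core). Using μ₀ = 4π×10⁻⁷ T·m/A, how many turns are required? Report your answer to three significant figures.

A = π(d/2)² = π(2.180×10^-2 m)² = 1.493×10^-3 m².
From L = μ₀N²A/ℓ, N = √(Lℓ / (μ₀A)).
N = √[(1.320×10^-2)(0.477) / ((4π×10⁻⁷)×1.493×10^-3)] = √(3.356×10^6) ≈ 1831.9.

N ≈ 1830 turns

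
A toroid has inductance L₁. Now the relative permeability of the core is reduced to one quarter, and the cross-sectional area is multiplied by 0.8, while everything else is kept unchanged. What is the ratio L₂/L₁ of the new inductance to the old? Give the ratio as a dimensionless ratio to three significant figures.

L₂/L₁ = 0.200

For a toroid, L ∝ μᵣN²A/R.
L₂/L₁ = (0.25) × (0.8) = 0.200.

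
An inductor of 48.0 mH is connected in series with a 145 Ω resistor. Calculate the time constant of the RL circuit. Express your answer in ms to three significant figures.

τ = L/R = (4.800×10^-2 H)/(145 Ω) = 3.310×10^-4 s.

τ ≈ 0.331 ms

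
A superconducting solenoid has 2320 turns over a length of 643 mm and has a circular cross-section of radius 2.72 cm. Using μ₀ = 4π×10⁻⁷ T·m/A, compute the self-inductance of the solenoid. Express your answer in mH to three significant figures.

L ≈ 24.4 mH

A = πr² = π(2.720×10^-2 m)² = 2.324×10^-3 m².
For a long solenoid, L = μ₀N²A/ℓ.
L = (4π×10⁻⁷)(2320)²(2.324×10^-3)/(0.643 m) = 2.4449×10^-2 H.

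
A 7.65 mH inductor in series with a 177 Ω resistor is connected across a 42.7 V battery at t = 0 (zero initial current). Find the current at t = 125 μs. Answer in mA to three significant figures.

τ = L/R = 7.650×10^-3/177 = 4.322×10^-5 s; final current I_∞ = ε/R = 42.7/177 = 0.2412 A.
I(t) = I_∞(1 − e^(−t/τ)) with t/τ = 2.892.
I = (0.2412)(1 − e^(−2.892)) = 0.2279 A.

I ≈ 228 mA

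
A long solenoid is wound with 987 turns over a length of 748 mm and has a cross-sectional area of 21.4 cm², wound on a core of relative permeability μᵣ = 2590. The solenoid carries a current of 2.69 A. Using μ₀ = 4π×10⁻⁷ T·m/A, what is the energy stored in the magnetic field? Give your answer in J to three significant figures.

U ≈ 32.8 J

A = 21.4 cm² = 2.140×10^-3 m².
L = μ₀μᵣN²A/ℓ = (4π×10⁻⁷)(2590)(987)²(2.140×10^-3)/(0.748) = 9.071 H.
U = ½LI² = ½(9.071)(2.69)² = 32.82 J.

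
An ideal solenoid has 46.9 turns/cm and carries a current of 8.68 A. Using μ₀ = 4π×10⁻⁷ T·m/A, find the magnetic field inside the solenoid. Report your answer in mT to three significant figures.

B ≈ 51.2 mT

Inside a long solenoid, B = μ₀nI.
B = (4π×10⁻⁷)(4.690×10^3 m⁻¹)(8.68 A) = 5.116×10^-2 T.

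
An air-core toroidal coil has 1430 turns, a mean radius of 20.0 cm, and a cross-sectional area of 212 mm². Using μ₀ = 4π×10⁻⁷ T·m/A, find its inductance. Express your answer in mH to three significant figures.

For a thin toroid, L = μ₀N²A/(2πR).
L = (4π×10⁻⁷)(1430)²(2.120×10^-4) / (2π×0.2 m) = 4.335×10^-4 H.

L ≈ 0.434 mH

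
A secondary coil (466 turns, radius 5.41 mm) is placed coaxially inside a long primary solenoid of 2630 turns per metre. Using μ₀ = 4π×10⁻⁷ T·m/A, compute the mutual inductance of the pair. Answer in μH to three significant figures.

The outer solenoid produces a uniform field B₁ = μ₀n₁I₁ across the inner coil,
so the flux linkage is N₂Φ = N₂B₁A₂ = μ₀n₁N₂A₂·I₁, giving M = μ₀n₁N₂A₂.
A₂ = πr² = π(5.410×10^-3 m)² = 9.1948×10^-5 m².
M = (4π×10⁻⁷)(2630)(466)(9.1948×10^-5) = 1.416×10^-4 H.

M ≈ 142 μH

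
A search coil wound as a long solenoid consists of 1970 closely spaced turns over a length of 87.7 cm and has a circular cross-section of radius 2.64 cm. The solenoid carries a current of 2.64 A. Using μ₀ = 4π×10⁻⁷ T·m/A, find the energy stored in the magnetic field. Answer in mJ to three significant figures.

A = πr² = π(2.640×10^-2 m)² = 2.190×10^-3 m².
L = μ₀N²A/ℓ = (4π×10⁻⁷)(1970)²(2.190×10^-3)/(0.877) = 1.218×10^-2 H.
U = ½LI² = ½(1.218×10^-2)(2.64)² = 4.243×10^-2 J.

U ≈ 42.4 mJ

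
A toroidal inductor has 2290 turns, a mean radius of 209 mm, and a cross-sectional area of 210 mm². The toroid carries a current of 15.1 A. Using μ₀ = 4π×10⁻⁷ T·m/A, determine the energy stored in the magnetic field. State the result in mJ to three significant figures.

U ≈ 120 mJ

L = μ₀N²A/(2πR) = (4π×10⁻⁷)(2290)²(2.100×10^-4)/(2π×0.209) = 1.054×10^-3 H.
U = ½LI² = ½(1.054×10^-3)(15.1)² = 0.1201 J.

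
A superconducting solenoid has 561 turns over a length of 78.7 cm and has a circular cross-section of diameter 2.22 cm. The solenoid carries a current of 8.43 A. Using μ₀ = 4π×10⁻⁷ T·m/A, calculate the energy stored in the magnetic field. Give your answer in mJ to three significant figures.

A = π(d/2)² = π(1.110×10^-2 m)² = 3.871×10^-4 m².
L = μ₀N²A/ℓ = (4π×10⁻⁷)(561)²(3.871×10^-4)/(0.787) = 1.945×10^-4 H.
U = ½LI² = ½(1.945×10^-4)(8.43)² = 6.912×10^-3 J.

U ≈ 6.91 mJ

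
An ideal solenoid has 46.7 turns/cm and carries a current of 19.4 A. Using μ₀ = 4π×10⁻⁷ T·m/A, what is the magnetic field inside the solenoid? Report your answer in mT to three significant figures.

Inside a long solenoid, B = μ₀nI.
B = (4π×10⁻⁷)(4.670×10^3 m⁻¹)(19.4 A) = 0.1138 T.

B ≈ 114 mT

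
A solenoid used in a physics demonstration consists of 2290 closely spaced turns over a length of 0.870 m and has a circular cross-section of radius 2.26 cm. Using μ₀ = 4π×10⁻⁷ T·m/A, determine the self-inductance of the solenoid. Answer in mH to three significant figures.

A = πr² = π(2.260×10^-2 m)² = 1.6046×10^-3 m².
For a long solenoid, L = μ₀N²A/ℓ.
L = (4π×10⁻⁷)(2290)²(1.6046×10^-3)/(0.87 m) = 1.215×10^-2 H.

L ≈ 12.2 mH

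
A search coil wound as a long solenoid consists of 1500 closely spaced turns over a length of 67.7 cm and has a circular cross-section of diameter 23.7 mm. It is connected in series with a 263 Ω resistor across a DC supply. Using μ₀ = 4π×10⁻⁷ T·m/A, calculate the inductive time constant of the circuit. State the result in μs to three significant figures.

A = π(d/2)² = π(1.185×10^-2 m)² = 4.412×10^-4 m².
L = μ₀N²A/ℓ = (4π×10⁻⁷)(1500)²(4.412×10^-4)/(0.677) = 1.842×10^-3 H.
τ = L/R = (1.842×10^-3)/(263) = 7.005×10^-6 s.

τ ≈ 7.01 μs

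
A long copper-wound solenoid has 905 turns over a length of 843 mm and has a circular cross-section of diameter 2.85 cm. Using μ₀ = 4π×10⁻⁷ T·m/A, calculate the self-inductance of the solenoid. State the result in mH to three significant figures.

L ≈ 0.779 mH

A = π(d/2)² = π(1.425×10^-2 m)² = 6.379×10^-4 m².
For a long solenoid, L = μ₀N²A/ℓ.
L = (4π×10⁻⁷)(905)²(6.379×10^-4)/(0.843 m) = 7.789×10^-4 H.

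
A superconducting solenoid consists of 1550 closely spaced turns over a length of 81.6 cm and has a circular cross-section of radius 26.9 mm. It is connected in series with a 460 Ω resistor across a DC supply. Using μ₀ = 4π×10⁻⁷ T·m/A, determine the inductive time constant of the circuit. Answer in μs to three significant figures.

A = πr² = π(2.690×10^-2 m)² = 2.273×10^-3 m².
L = μ₀N²A/ℓ = (4π×10⁻⁷)(1550)²(2.273×10^-3)/(0.816) = 8.411×10^-3 H.
τ = L/R = (8.411×10^-3)/(460) = 1.828×10^-5 s.

τ ≈ 18.3 μs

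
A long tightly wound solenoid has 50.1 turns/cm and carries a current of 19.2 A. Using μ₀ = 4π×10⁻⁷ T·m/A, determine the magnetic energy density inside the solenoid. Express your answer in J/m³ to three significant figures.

B = μ₀nI = (4π×10⁻⁷)(5.010×10^3)(19.2) = 0.1209 T.
u = B²/(2μ₀) = (0.1209)²/(2×4π×10⁻⁷) = 5.814×10^3 J/m³.

u ≈ 5810 J/m³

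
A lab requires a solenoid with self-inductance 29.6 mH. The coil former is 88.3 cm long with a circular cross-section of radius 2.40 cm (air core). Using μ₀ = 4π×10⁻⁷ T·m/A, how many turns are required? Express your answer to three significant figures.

A = πr² = π(2.400×10^-2 m)² = 1.810×10^-3 m².
From L = μ₀N²A/ℓ, N = √(Lℓ / (μ₀A)).
N = √[(2.960×10^-2)(0.883) / ((4π×10⁻⁷)×1.810×10^-3)] = √(1.149×10^7) ≈ 3390.3.

N ≈ 3390 turns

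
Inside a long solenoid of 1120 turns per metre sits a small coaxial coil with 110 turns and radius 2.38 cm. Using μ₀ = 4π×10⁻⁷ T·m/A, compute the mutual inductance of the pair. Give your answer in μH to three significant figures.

M ≈ 276 μH

The outer solenoid produces a uniform field B₁ = μ₀n₁I₁ across the inner coil,
so the flux linkage is N₂Φ = N₂B₁A₂ = μ₀n₁N₂A₂·I₁, giving M = μ₀n₁N₂A₂.
A₂ = πr² = π(2.380×10^-2 m)² = 1.780×10^-3 m².
M = (4π×10⁻⁷)(1120)(110)(1.780×10^-3) = 2.755×10^-4 H.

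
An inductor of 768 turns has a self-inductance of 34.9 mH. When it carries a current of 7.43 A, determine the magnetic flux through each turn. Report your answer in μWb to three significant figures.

Φ_B ≈ 338 μWb

From L = NΦ_B/I, the flux per turn is Φ_B = LI/N.
Φ_B = (3.490×10^-2 H)(7.43 A)/768 = 3.376×10^-4 Wb.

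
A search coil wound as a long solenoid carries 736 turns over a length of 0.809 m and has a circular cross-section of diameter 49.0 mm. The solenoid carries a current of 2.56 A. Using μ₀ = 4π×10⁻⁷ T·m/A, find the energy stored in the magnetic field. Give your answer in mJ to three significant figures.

A = π(d/2)² = π(2.450×10^-2 m)² = 1.886×10^-3 m².
L = μ₀N²A/ℓ = (4π×10⁻⁷)(736)²(1.886×10^-3)/(0.809) = 1.587×10^-3 H.
U = ½LI² = ½(1.587×10^-3)(2.56)² = 5.199×10^-3 J.

U ≈ 5.20 mJ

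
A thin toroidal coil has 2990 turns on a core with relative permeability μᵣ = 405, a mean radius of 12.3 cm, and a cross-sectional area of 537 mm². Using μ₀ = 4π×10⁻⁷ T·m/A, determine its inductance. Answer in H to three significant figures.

For a thin toroid, L = μ₀μᵣN²A/(2πR).
L = (4π×10⁻⁷)(405)(2990)²(5.370×10^-4) / (2π×0.123 m) = 3.162 H.

L ≈ 3.16 H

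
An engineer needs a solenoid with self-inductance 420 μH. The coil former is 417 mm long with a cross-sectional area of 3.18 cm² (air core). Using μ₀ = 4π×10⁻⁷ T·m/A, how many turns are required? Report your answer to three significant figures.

N ≈ 662 turns

A = 3.18 cm² = 3.180×10^-4 m².
From L = μ₀N²A/ℓ, N = √(Lℓ / (μ₀A)).
N = √[(4.200×10^-4)(0.417) / ((4π×10⁻⁷)×3.180×10^-4)] = √(4.383×10^5) ≈ 662.0.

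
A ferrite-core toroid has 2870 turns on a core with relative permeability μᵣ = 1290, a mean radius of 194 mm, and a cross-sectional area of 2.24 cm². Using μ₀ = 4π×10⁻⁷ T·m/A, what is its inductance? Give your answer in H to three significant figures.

For a thin toroid, L = μ₀μᵣN²A/(2πR).
L = (4π×10⁻⁷)(1290)(2870)²(2.240×10^-4) / (2π×0.194 m) = 2.454 H.

L ≈ 2.45 H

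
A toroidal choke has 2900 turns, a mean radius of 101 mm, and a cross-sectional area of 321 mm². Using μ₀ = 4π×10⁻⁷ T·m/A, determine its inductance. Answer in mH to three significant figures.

L ≈ 5.35 mH

For a thin toroid, L = μ₀N²A/(2πR).
L = (4π×10⁻⁷)(2900)²(3.210×10^-4) / (2π×0.101 m) = 5.346×10^-3 H.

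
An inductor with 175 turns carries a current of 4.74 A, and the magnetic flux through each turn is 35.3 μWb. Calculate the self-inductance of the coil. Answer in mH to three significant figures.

Self-inductance is defined by L = NΦ_B/I (flux linkage over current).
L = (175)(3.530×10^-5 Wb)/(4.74 A) = 1.303×10^-3 H.

L ≈ 1.30 mH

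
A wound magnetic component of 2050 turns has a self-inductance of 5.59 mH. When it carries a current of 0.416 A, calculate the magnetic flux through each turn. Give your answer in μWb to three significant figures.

From L = NΦ_B/I, the flux per turn is Φ_B = LI/N.
Φ_B = (5.590×10^-3 H)(0.416 A)/2050 = 1.134×10^-6 Wb.

Φ_B ≈ 1.13 μWb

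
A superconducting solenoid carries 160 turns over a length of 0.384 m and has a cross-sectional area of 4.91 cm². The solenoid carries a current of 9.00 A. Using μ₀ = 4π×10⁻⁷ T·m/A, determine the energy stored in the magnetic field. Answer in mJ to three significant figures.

U ≈ 1.67 mJ

A = 4.91 cm² = 4.910×10^-4 m².
L = μ₀N²A/ℓ = (4π×10⁻⁷)(160)²(4.910×10^-4)/(0.384) = 4.113×10^-5 H.
U = ½LI² = ½(4.113×10^-5)(9.00)² = 1.666×10^-3 J.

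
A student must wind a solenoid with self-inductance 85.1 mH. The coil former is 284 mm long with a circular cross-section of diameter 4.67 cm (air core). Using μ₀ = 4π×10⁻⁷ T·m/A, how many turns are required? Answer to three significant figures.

N ≈ 3350 turns

A = π(d/2)² = π(2.335×10^-2 m)² = 1.713×10^-3 m².
From L = μ₀N²A/ℓ, N = √(Lℓ / (μ₀A)).
N = √[(8.510×10^-2)(0.284) / ((4π×10⁻⁷)×1.713×10^-3)] = √(1.123×10^7) ≈ 3350.9.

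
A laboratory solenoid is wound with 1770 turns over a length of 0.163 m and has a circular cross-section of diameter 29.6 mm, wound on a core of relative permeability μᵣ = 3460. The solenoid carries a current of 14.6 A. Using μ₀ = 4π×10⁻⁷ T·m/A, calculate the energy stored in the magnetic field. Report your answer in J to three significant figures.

A = π(d/2)² = π(1.480×10^-2 m)² = 6.881×10^-4 m².
L = μ₀μᵣN²A/ℓ = (4π×10⁻⁷)(3460)(1770)²(6.881×10^-4)/(0.163) = 57.51 H.
U = ½LI² = ½(57.51)(14.6)² = 6.129×10^3 J.

U ≈ 6130 J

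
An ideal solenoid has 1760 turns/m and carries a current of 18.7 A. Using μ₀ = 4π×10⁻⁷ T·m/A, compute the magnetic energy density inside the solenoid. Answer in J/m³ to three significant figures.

B = μ₀nI = (4π×10⁻⁷)(1.760×10^3)(18.7) = 4.136×10^-2 T.
u = B²/(2μ₀) = (4.136×10^-2)²/(2×4π×10⁻⁷) = 680.6 J/m³.

u ≈ 681 J/m³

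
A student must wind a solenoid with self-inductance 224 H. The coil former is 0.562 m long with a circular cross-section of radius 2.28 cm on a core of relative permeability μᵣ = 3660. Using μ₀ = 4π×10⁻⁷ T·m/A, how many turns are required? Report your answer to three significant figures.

A = πr² = π(2.280×10^-2 m)² = 1.633×10^-3 m².
From L = μ₀μᵣN²A/ℓ, N = √(Lℓ / (μ₀μᵣA)).
N = √[(224)(0.562) / ((4π×10⁻⁷)(3660)×1.633×10^-3)] = √(1.676×10^7) ≈ 4093.9.

N ≈ 4090 turns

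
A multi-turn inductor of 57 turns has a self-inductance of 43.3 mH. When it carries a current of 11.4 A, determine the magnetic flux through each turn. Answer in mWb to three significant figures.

From L = NΦ_B/I, the flux per turn is Φ_B = LI/N.
Φ_B = (4.330×10^-2 H)(11.4 A)/57 = 8.660×10^-3 Wb.

Φ_B ≈ 8.66 mWb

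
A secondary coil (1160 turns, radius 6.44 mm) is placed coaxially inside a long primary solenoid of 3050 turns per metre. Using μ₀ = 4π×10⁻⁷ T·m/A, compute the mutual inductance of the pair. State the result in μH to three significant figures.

M ≈ 579 μH

The outer solenoid produces a uniform field B₁ = μ₀n₁I₁ across the inner coil,
so the flux linkage is N₂Φ = N₂B₁A₂ = μ₀n₁N₂A₂·I₁, giving M = μ₀n₁N₂A₂.
A₂ = πr² = π(6.440×10^-3 m)² = 1.303×10^-4 m².
M = (4π×10⁻⁷)(3050)(1160)(1.303×10^-4) = 5.793×10^-4 H.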